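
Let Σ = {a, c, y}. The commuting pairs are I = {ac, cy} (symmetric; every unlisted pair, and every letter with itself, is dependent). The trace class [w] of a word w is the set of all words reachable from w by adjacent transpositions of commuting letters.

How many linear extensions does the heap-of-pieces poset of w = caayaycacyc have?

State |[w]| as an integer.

piece 0:c — minimal
piece 1:a — minimal
piece 2:a rests on {1:a}
piece 3:y rests on {2:a}
piece 4:a rests on {3:y}
piece 5:y rests on {4:a}
piece 6:c rests on {0:c}
piece 7:a rests on {5:y}
piece 8:c rests on {6:c}
piece 9:y rests on {7:a}
piece 10:c rests on {8:c}
minimal pieces: {0:c, 1:a}
ways to finish when only these pieces remain (= sum over removing one remaining piece with nothing left below it):
  1 left: {9}→1  {10}→1
  2 left: {7,9}→1  {8,10}→1  {9,10}→2
  3 left: {5,7,9}→1  {6,8,10}→1  {7,9,10}→3  {8,9,10}→3
  4 left: {0,6,8,10}→1  {4,5,7,9}→1  {5,7,9,10}→4  {6,8,9,10}→4  {7,8,9,10}→6
  5 left: {0,6,8,9,10}→5  {3,4,5,7,9}→1  {4,5,7,9,10}→5  {5,7,8,9,10}→10  {6,7,8,9,10}→10
  6 left: {0,6,7,8,9,10}→15  {2,3,4,5,7,9}→1  {3,4,5,7,9,10}→6  {4,5,7,8,9,10}→15  {5,6,7,8,9,10}→20
  7 left: {0,5,6,7,8,9,10}→35  {1,2,3,4,5,7,9}→1  {2,3,4,5,7,9,10}→7  {3,4,5,7,8,9,10}→21  {4,5,6,7,8,9,10}→35
  8 left: {0,4,5,6,7,8,9,10}→70  {1,2,3,4,5,7,9,10}→8  {2,3,4,5,7,8,9,10}→28  {3,4,5,6,7,8,9,10}→56
  9 left: {0,3,4,5,6,7,8,9,10}→126  {1,2,3,4,5,7,8,9,10}→36  {2,3,4,5,6,7,8,9,10}→84
  placing 0:c first → 120 extensions
  placing 1:a first → 210 extensions
total linear extensions = 330

330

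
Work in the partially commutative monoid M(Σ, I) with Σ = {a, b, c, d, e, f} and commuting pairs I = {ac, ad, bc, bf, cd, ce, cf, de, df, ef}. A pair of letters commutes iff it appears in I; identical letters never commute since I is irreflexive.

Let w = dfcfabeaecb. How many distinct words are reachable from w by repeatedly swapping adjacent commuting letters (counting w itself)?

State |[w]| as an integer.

#0=d has no predecessor
#1=f has no predecessor
#2=c has no predecessor
#3=f depends on [1:f]
#4=a depends on [3:f]
#5=b depends on [0:d, 4:a]
#6=e depends on [5:b]
#7=a depends on [6:e]
#8=e depends on [7:a]
#9=c depends on [2:c]
#10=b depends on [8:e]
sources: [0:d, 1:f, 2:c]
N(rest) = Σ N(rest − s) over sources s of rest; N(one piece) = 1:
  size 1 → [9]=1  [10]=1
  size 2 → [2,9]=1  [8,10]=1  [9,10]=2
  size 3 → [2,9,10]=3  [7,8,10]=1  [8,9,10]=3
  size 4 → [2,8,9,10]=6  [6,7,8,10]=1  [7,8,9,10]=4
  size 5 → [2,7,8,9,10]=10  [5,6,7,8,10]=1  [6,7,8,9,10]=5
  size 6 → [0,5,6,7,8,10]=1  [2,6,7,8,9,10]=15  [4,5,6,7,8,10]=1  [5,6,7,8,9,10]=6
  size 7 → [0,4,5,6,7,8,10]=2  [0,5,6,7,8,9,10]=7  [2,5,6,7,8,9,10]=21  [3,4,5,6,7,8,10]=1  [4,5,6,7,8,9,10]=7
  size 8 → [0,2,5,6,7,8,9,10]=28  [0,3,4,5,6,7,8,10]=3  [0,4,5,6,7,8,9,10]=16  [1,3,4,5,6,7,8,10]=1  [2,4,5,6,7,8,9,10]=28  [3,4,5,6,7,8,9,10]=8
  size 9 → [0,1,3,4,5,6,7,8,10]=4  [0,2,4,5,6,7,8,9,10]=72  [0,3,4,5,6,7,8,9,10]=27  [1,3,4,5,6,7,8,9,10]=9  [2,3,4,5,6,7,8,9,10]=36
  first=0(d) contributes 45
  first=1(f) contributes 135
  first=2(c) contributes 40
|[w]| = 220

220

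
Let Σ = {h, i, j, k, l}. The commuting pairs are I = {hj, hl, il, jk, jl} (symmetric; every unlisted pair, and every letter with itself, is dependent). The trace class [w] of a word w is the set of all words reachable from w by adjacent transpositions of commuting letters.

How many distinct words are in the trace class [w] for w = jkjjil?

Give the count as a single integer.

14

piece 0:j — minimal
piece 1:k — minimal
piece 2:j rests on {0:j}
piece 3:j rests on {2:j}
piece 4:i rests on {1:k, 3:j}
piece 5:l rests on {1:k}
minimal pieces: {0:j, 1:k}
ways to finish when only these pieces remain (= sum over removing one remaining piece with nothing left below it):
  1 left: {4}→1  {5}→1
  2 left: {3,4}→1  {4,5}→2
  3 left: {1,4,5}→2  {2,3,4}→1  {3,4,5}→3
  4 left: {0,2,3,4}→1  {1,3,4,5}→5  {2,3,4,5}→4
  placing 0:j first → 9 extensions
  placing 1:k first → 5 extensions
total linear extensions = 14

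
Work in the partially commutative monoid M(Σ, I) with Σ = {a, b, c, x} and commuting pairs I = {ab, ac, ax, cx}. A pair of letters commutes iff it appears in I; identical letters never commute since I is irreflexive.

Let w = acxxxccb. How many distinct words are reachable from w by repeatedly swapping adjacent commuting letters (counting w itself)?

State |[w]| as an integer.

drop 0:a onto floor
drop 1:c onto floor
drop 2:x onto floor
drop 3:x onto {2:x}
drop 4:x onto {3:x}
drop 5:c onto {1:c}
drop 6:c onto {5:c}
drop 7:b onto {4:x, 6:c}
ground layer = {0:a, 1:c, 2:x}
drop-orders for the pieces not yet dropped (sum over which currently-grounded one goes next):
  1 to go: {0} 1  {7} 1
  2 to go: {0,7} 2  {4,7} 1  {6,7} 1
  3 to go: {0,4,7} 3  {0,6,7} 3  {3,4,7} 1  {4,6,7} 2  {5,6,7} 1
  4 to go: {0,3,4,7} 4  {0,4,6,7} 8  {0,5,6,7} 4  {1,5,6,7} 1  {2,3,4,7} 1  {3,4,6,7} 3  {4,5,6,7} 3
  5 to go: {0,1,5,6,7} 5  {0,2,3,4,7} 5  {0,3,4,6,7} 15  {0,4,5,6,7} 15  {1,4,5,6,7} 4  {2,3,4,6,7} 4  {3,4,5,6,7} 6
  6 to go: {0,1,4,5,6,7} 24  {0,2,3,4,6,7} 24  {0,3,4,5,6,7} 36  {1,3,4,5,6,7} 10  {2,3,4,5,6,7} 10
  if 0:a drops first: 20 orders
  if 1:c drops first: 70 orders
  if 2:x drops first: 70 orders
heap linearizations: 160

160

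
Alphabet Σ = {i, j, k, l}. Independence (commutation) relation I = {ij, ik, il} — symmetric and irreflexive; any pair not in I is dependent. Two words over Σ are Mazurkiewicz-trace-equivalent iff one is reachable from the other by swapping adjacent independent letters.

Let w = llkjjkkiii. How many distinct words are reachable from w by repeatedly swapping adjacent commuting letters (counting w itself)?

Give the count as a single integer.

120

#0=l has no predecessor
#1=l depends on [0:l]
#2=k depends on [1:l]
#3=j depends on [2:k]
#4=j depends on [3:j]
#5=k depends on [4:j]
#6=k depends on [5:k]
#7=i has no predecessor
#8=i depends on [7:i]
#9=i depends on [8:i]
sources: [0:l, 7:i]
N(rest) = Σ N(rest − s) over sources s of rest; N(one piece) = 1:
  size 1 → [6]=1  [9]=1
  size 2 → [5,6]=1  [6,9]=2  [8,9]=1
  size 3 → [4,5,6]=1  [5,6,9]=3  [6,8,9]=3  [7,8,9]=1
  size 4 → [3,4,5,6]=1  [4,5,6,9]=4  [5,6,8,9]=6  [6,7,8,9]=4
  size 5 → [2,3,4,5,6]=1  [3,4,5,6,9]=5  [4,5,6,8,9]=10  [5,6,7,8,9]=10
  size 6 → [1,2,3,4,5,6]=1  [2,3,4,5,6,9]=6  [3,4,5,6,8,9]=15  [4,5,6,7,8,9]=20
  size 7 → [0,1,2,3,4,5,6]=1  [1,2,3,4,5,6,9]=7  [2,3,4,5,6,8,9]=21  [3,4,5,6,7,8,9]=35
  size 8 → [0,1,2,3,4,5,6,9]=8  [1,2,3,4,5,6,8,9]=28  [2,3,4,5,6,7,8,9]=56
  first=0(l) contributes 84
  first=7(i) contributes 36
|[w]| = 120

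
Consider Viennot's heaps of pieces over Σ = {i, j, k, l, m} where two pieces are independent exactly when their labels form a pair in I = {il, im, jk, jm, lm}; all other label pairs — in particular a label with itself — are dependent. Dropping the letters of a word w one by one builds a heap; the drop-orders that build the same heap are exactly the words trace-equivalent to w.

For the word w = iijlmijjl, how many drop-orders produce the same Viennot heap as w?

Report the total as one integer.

drop 0:i onto floor
drop 1:i onto {0:i}
drop 2:j onto {1:i}
drop 3:l onto {2:j}
drop 4:m onto floor
drop 5:i onto {2:j}
drop 6:j onto {3:l, 5:i}
drop 7:j onto {6:j}
drop 8:l onto {7:j}
ground layer = {0:i, 4:m}
drop-orders for the pieces not yet dropped (sum over which currently-grounded one goes next):
  1 to go: {4} 1  {8} 1
  2 to go: {4,8} 2  {7,8} 1
  3 to go: {4,7,8} 3  {6,7,8} 1
  4 to go: {3,6,7,8} 1  {4,6,7,8} 4  {5,6,7,8} 1
  5 to go: {3,4,6,7,8} 5  {3,5,6,7,8} 2  {4,5,6,7,8} 5
  6 to go: {2,3,5,6,7,8} 2  {3,4,5,6,7,8} 12
  7 to go: {1,2,3,5,6,7,8} 2  {2,3,4,5,6,7,8} 14
  if 0:i drops first: 16 orders
  if 4:m drops first: 2 orders
heap linearizations: 18

18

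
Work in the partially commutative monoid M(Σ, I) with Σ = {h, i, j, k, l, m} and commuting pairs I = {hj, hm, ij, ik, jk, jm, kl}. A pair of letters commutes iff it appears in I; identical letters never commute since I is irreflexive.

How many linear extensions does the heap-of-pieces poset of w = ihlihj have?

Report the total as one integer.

3

piece 0:i — minimal
piece 1:h rests on {0:i}
piece 2:l rests on {1:h}
piece 3:i rests on {2:l}
piece 4:h rests on {3:i}
piece 5:j rests on {2:l}
minimal pieces: {0:i}
ways to finish when only these pieces remain (= sum over removing one remaining piece with nothing left below it):
  1 left: {4}→1  {5}→1
  2 left: {3,4}→1  {4,5}→2
  3 left: {3,4,5}→3
  4 left: {2,3,4,5}→3
  placing 0:i first → 3 extensions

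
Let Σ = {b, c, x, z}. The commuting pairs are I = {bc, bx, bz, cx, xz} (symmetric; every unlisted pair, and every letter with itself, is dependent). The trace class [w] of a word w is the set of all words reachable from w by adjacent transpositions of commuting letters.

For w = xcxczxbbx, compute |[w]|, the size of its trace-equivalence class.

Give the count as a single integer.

#0=x has no predecessor
#1=c has no predecessor
#2=x depends on [0:x]
#3=c depends on [1:c]
#4=z depends on [3:c]
#5=x depends on [2:x]
#6=b has no predecessor
#7=b depends on [6:b]
#8=x depends on [5:x]
sources: [0:x, 1:c, 6:b]
N(rest) = Σ N(rest − s) over sources s of rest; N(one piece) = 1:
  size 1 → [4]=1  [7]=1  [8]=1
  size 2 → [3,4]=1  [4,7]=2  [4,8]=2  [5,8]=1  [6,7]=1  [7,8]=2
  size 3 → [1,3,4]=1  [2,5,8]=1  [3,4,7]=3  [3,4,8]=3  [4,5,8]=3  [4,6,7]=3  [4,7,8]=6  [5,7,8]=3  [6,7,8]=3
  size 4 → [0,2,5,8]=1  [1,3,4,7]=4  [1,3,4,8]=4  [2,4,5,8]=4  [2,5,7,8]=4  [3,4,5,8]=6  [3,4,6,7]=6  [3,4,7,8]=12  [4,5,7,8]=12  [4,6,7,8]=12  [5,6,7,8]=6
  size 5 → [0,2,4,5,8]=5  [0,2,5,7,8]=5  [1,3,4,5,8]=10  [1,3,4,6,7]=10  [1,3,4,7,8]=20  [2,3,4,5,8]=10  [2,4,5,7,8]=20  [2,5,6,7,8]=10  [3,4,5,7,8]=30  [3,4,6,7,8]=30  [4,5,6,7,8]=30
  size 6 → [0,2,3,4,5,8]=15  [0,2,4,5,7,8]=30  [0,2,5,6,7,8]=15  [1,2,3,4,5,8]=20  [1,3,4,5,7,8]=60  [1,3,4,6,7,8]=60  [2,3,4,5,7,8]=60  [2,4,5,6,7,8]=60  [3,4,5,6,7,8]=90
  size 7 → [0,1,2,3,4,5,8]=35  [0,2,3,4,5,7,8]=105  [0,2,4,5,6,7,8]=105  [1,2,3,4,5,7,8]=140  [1,3,4,5,6,7,8]=210  [2,3,4,5,6,7,8]=210
  first=0(x) contributes 560
  first=1(c) contributes 420
  first=6(b) contributes 280
|[w]| = 1260

1260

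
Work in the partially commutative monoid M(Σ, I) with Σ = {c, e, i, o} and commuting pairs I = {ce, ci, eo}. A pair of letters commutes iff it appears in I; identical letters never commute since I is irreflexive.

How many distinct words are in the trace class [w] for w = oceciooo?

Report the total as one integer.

0(o) covers ∅
1(c) covers 0:o
2(e) covers ∅
3(c) covers 1:c
4(i) covers 0:o, 2:e
5(o) covers 3:c, 4:i
6(o) covers 5:o
7(o) covers 6:o
floor of heap: 0:o, 2:e
completions by unplaced set U, small U first (add the entries for U minus each lowest piece of U):
  |U|=1: {7}:1
  |U|=2: {6,7}:1
  |U|=3: {5,6,7}:1
  |U|=4: {3,5,6,7}:1  {4,5,6,7}:1
  |U|=5: {1,3,5,6,7}:1  {2,4,5,6,7}:1  {3,4,5,6,7}:2
  |U|=6: {1,3,4,5,6,7}:3  {2,3,4,5,6,7}:3
  start at 0(o): 6
  start at 2(e): 3
sum over floor = 9

9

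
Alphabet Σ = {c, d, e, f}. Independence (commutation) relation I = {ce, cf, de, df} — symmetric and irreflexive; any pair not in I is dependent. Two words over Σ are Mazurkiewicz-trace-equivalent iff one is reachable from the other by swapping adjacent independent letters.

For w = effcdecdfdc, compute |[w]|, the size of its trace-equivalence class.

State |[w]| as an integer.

drop 0:e onto floor
drop 1:f onto {0:e}
drop 2:f onto {1:f}
drop 3:c onto floor
drop 4:d onto {3:c}
drop 5:e onto {2:f}
drop 6:c onto {4:d}
drop 7:d onto {6:c}
drop 8:f onto {5:e}
drop 9:d onto {7:d}
drop 10:c onto {9:d}
ground layer = {0:e, 3:c}
drop-orders for the pieces not yet dropped (sum over which currently-grounded one goes next):
  1 to go: {8} 1  {10} 1
  2 to go: {5,8} 1  {8,10} 2  {9,10} 1
  3 to go: {2,5,8} 1  {5,8,10} 3  {7,9,10} 1  {8,9,10} 3
  4 to go: {1,2,5,8} 1  {2,5,8,10} 4  {5,8,9,10} 6  {6,7,9,10} 1  {7,8,9,10} 4
  5 to go: {0,1,2,5,8} 1  {1,2,5,8,10} 5  {2,5,8,9,10} 10  {4,6,7,9,10} 1  {5,7,8,9,10} 10  {6,7,8,9,10} 5
  6 to go: {0,1,2,5,8,10} 6  {1,2,5,8,9,10} 15  {2,5,7,8,9,10} 20  {3,4,6,7,9,10} 1  {4,6,7,8,9,10} 6  {5,6,7,8,9,10} 15
  7 to go: {0,1,2,5,8,9,10} 21  {1,2,5,7,8,9,10} 35  {2,5,6,7,8,9,10} 35  {3,4,6,7,8,9,10} 7  {4,5,6,7,8,9,10} 21
  8 to go: {0,1,2,5,7,8,9,10} 56  {1,2,5,6,7,8,9,10} 70  {2,4,5,6,7,8,9,10} 56  {3,4,5,6,7,8,9,10} 28
  9 to go: {0,1,2,5,6,7,8,9,10} 126  {1,2,4,5,6,7,8,9,10} 126  {2,3,4,5,6,7,8,9,10} 84
  if 0:e drops first: 210 orders
  if 3:c drops first: 252 orders
heap linearizations: 462

462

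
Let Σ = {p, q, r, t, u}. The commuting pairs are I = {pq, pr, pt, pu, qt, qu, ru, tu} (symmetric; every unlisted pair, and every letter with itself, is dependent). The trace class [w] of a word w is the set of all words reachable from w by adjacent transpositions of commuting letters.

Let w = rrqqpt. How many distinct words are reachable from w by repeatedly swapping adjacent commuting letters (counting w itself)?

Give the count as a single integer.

piece 0:r — minimal
piece 1:r rests on {0:r}
piece 2:q rests on {1:r}
piece 3:q rests on {2:q}
piece 4:p — minimal
piece 5:t rests on {1:r}
minimal pieces: {0:r, 4:p}
ways to finish when only these pieces remain (= sum over removing one remaining piece with nothing left below it):
  1 left: {3}→1  {4}→1  {5}→1
  2 left: {2,3}→1  {3,4}→2  {3,5}→2  {4,5}→2
  3 left: {2,3,4}→3  {2,3,5}→3  {3,4,5}→6
  4 left: {1,2,3,5}→3  {2,3,4,5}→12
  placing 0:r first → 15 extensions
  placing 4:p first → 3 extensions
total linear extensions = 18

18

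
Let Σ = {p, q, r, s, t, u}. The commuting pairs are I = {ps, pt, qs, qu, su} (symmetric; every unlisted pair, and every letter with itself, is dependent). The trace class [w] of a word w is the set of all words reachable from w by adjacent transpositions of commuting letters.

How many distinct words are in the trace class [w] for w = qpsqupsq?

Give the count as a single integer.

56

#0=q has no predecessor
#1=p depends on [0:q]
#2=s has no predecessor
#3=q depends on [1:p]
#4=u depends on [1:p]
#5=p depends on [3:q, 4:u]
#6=s depends on [2:s]
#7=q depends on [5:p]
sources: [0:q, 2:s]
N(rest) = Σ N(rest − s) over sources s of rest; N(one piece) = 1:
  size 1 → [6]=1  [7]=1
  size 2 → [2,6]=1  [5,7]=1  [6,7]=2
  size 3 → [2,6,7]=3  [3,5,7]=1  [4,5,7]=1  [5,6,7]=3
  size 4 → [2,5,6,7]=6  [3,4,5,7]=2  [3,5,6,7]=4  [4,5,6,7]=4
  size 5 → [1,3,4,5,7]=2  [2,3,5,6,7]=10  [2,4,5,6,7]=10  [3,4,5,6,7]=10
  size 6 → [0,1,3,4,5,7]=2  [1,3,4,5,6,7]=12  [2,3,4,5,6,7]=30
  first=0(q) contributes 42
  first=2(s) contributes 14
|[w]| = 56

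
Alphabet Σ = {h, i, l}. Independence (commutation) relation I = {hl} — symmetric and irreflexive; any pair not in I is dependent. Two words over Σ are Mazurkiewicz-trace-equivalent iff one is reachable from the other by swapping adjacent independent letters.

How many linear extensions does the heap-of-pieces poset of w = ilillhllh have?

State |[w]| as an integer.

piece 0:i — minimal
piece 1:l rests on {0:i}
piece 2:i rests on {1:l}
piece 3:l rests on {2:i}
piece 4:l rests on {3:l}
piece 5:h rests on {2:i}
piece 6:l rests on {4:l}
piece 7:l rests on {6:l}
piece 8:h rests on {5:h}
minimal pieces: {0:i}
ways to finish when only these pieces remain (= sum over removing one remaining piece with nothing left below it):
  1 left: {7}→1  {8}→1
  2 left: {5,8}→1  {6,7}→1  {7,8}→2
  3 left: {4,6,7}→1  {5,7,8}→3  {6,7,8}→3
  4 left: {3,4,6,7}→1  {4,6,7,8}→4  {5,6,7,8}→6
  5 left: {3,4,6,7,8}→5  {4,5,6,7,8}→10
  6 left: {3,4,5,6,7,8}→15
  7 left: {2,3,4,5,6,7,8}→15
  placing 0:i first → 15 extensions

15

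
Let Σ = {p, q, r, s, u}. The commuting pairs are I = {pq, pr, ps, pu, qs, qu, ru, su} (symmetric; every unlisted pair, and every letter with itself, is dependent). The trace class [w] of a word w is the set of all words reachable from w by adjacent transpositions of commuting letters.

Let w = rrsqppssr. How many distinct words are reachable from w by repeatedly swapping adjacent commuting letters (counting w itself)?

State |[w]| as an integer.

piece 0:r — minimal
piece 1:r rests on {0:r}
piece 2:s rests on {1:r}
piece 3:q rests on {1:r}
piece 4:p — minimal
piece 5:p rests on {4:p}
piece 6:s rests on {2:s}
piece 7:s rests on {6:s}
piece 8:r rests on {3:q, 7:s}
minimal pieces: {0:r, 4:p}
ways to finish when only these pieces remain (= sum over removing one remaining piece with nothing left below it):
  1 left: {5}→1  {8}→1
  2 left: {3,8}→1  {4,5}→1  {5,8}→2  {7,8}→1
  3 left: {3,5,8}→3  {3,7,8}→2  {4,5,8}→3  {5,7,8}→3  {6,7,8}→1
  4 left: {2,6,7,8}→1  {3,4,5,8}→6  {3,5,7,8}→8  {3,6,7,8}→3  {4,5,7,8}→6  {5,6,7,8}→4
  5 left: {2,3,6,7,8}→4  {2,5,6,7,8}→5  {3,4,5,7,8}→20  {3,5,6,7,8}→15  {4,5,6,7,8}→10
  6 left: {1,2,3,6,7,8}→4  {2,3,5,6,7,8}→24  {2,4,5,6,7,8}→15  {3,4,5,6,7,8}→45
  7 left: {0,1,2,3,6,7,8}→4  {1,2,3,5,6,7,8}→28  {2,3,4,5,6,7,8}→84
  placing 0:r first → 112 extensions
  placing 4:p first → 32 extensions
total linear extensions = 144

144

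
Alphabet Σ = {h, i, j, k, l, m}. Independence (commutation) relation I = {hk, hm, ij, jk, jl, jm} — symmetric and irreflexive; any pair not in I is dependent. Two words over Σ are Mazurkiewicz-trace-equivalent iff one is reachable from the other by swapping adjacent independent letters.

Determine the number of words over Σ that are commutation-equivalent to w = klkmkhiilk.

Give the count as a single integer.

4

piece 0:k — minimal
piece 1:l rests on {0:k}
piece 2:k rests on {1:l}
piece 3:m rests on {2:k}
piece 4:k rests on {3:m}
piece 5:h rests on {1:l}
piece 6:i rests on {4:k, 5:h}
piece 7:i rests on {6:i}
piece 8:l rests on {7:i}
piece 9:k rests on {8:l}
minimal pieces: {0:k}
ways to finish when only these pieces remain (= sum over removing one remaining piece with nothing left below it):
  1 left: {9}→1
  2 left: {8,9}→1
  3 left: {7,8,9}→1
  4 left: {6,7,8,9}→1
  5 left: {4,6,7,8,9}→1  {5,6,7,8,9}→1
  6 left: {3,4,6,7,8,9}→1  {4,5,6,7,8,9}→2
  7 left: {2,3,4,6,7,8,9}→1  {3,4,5,6,7,8,9}→3
  8 left: {2,3,4,5,6,7,8,9}→4
  placing 0:k first → 4 extensions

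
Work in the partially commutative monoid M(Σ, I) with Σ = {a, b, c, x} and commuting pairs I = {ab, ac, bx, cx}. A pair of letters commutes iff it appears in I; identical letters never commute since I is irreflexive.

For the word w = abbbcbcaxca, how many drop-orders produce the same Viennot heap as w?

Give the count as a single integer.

0(a) covers ∅
1(b) covers ∅
2(b) covers 1:b
3(b) covers 2:b
4(c) covers 3:b
5(b) covers 4:c
6(c) covers 5:b
7(a) covers 0:a
8(x) covers 7:a
9(c) covers 6:c
10(a) covers 8:x
floor of heap: 0:a, 1:b
completions by unplaced set U, small U first (add the entries for U minus each lowest piece of U):
  |U|=1: {9}:1  {10}:1
  |U|=2: {6,9}:1  {8,10}:1  {9,10}:2
  |U|=3: {5,6,9}:1  {6,9,10}:3  {7,8,10}:1  {8,9,10}:3
  |U|=4: {0,7,8,10}:1  {4,5,6,9}:1  {5,6,9,10}:4  {6,8,9,10}:6  {7,8,9,10}:4
  |U|=5: {0,7,8,9,10}:5  {3,4,5,6,9}:1  {4,5,6,9,10}:5  {5,6,8,9,10}:10  {6,7,8,9,10}:10
  |U|=6: {0,6,7,8,9,10}:15  {2,3,4,5,6,9}:1  {3,4,5,6,9,10}:6  {4,5,6,8,9,10}:15  {5,6,7,8,9,10}:20
  |U|=7: {0,5,6,7,8,9,10}:35  {1,2,3,4,5,6,9}:1  {2,3,4,5,6,9,10}:7  {3,4,5,6,8,9,10}:21  {4,5,6,7,8,9,10}:35
  |U|=8: {0,4,5,6,7,8,9,10}:70  {1,2,3,4,5,6,9,10}:8  {2,3,4,5,6,8,9,10}:28  {3,4,5,6,7,8,9,10}:56
  |U|=9: {0,3,4,5,6,7,8,9,10}:126  {1,2,3,4,5,6,8,9,10}:36  {2,3,4,5,6,7,8,9,10}:84
  start at 0(a): 120
  start at 1(b): 210
sum over floor = 330

330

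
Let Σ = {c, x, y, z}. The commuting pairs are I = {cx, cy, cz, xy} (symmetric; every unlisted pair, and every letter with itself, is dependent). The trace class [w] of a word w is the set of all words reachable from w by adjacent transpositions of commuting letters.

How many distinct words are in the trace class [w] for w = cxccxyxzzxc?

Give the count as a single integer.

1320

piece 0:c — minimal
piece 1:x — minimal
piece 2:c rests on {0:c}
piece 3:c rests on {2:c}
piece 4:x rests on {1:x}
piece 5:y — minimal
piece 6:x rests on {4:x}
piece 7:z rests on {5:y, 6:x}
piece 8:z rests on {7:z}
piece 9:x rests on {8:z}
piece 10:c rests on {3:c}
minimal pieces: {0:c, 1:x, 5:y}
ways to finish when only these pieces remain (= sum over removing one remaining piece with nothing left below it):
  1 left: {9}→1  {10}→1
  2 left: {3,10}→1  {8,9}→1  {9,10}→2
  3 left: {2,3,10}→1  {3,9,10}→3  {7,8,9}→1  {8,9,10}→3
  4 left: {0,2,3,10}→1  {2,3,9,10}→4  {3,8,9,10}→6  {5,7,8,9}→1  {6,7,8,9}→1  {7,8,9,10}→4
  5 left: {0,2,3,9,10}→5  {2,3,8,9,10}→10  {3,7,8,9,10}→10  {4,6,7,8,9}→1  {5,6,7,8,9}→2  {5,7,8,9,10}→5  {6,7,8,9,10}→5
  6 left: {0,2,3,8,9,10}→15  {1,4,6,7,8,9}→1  {2,3,7,8,9,10}→20  {3,5,7,8,9,10}→15  {3,6,7,8,9,10}→15  {4,5,6,7,8,9}→3  {4,6,7,8,9,10}→6  {5,6,7,8,9,10}→12
  7 left: {0,2,3,7,8,9,10}→35  {1,4,5,6,7,8,9}→4  {1,4,6,7,8,9,10}→7  {2,3,5,7,8,9,10}→35  {2,3,6,7,8,9,10}→35  {3,4,6,7,8,9,10}→21  {3,5,6,7,8,9,10}→42  {4,5,6,7,8,9,10}→21
  8 left: {0,2,3,5,7,8,9,10}→70  {0,2,3,6,7,8,9,10}→70  {1,3,4,6,7,8,9,10}→28  {1,4,5,6,7,8,9,10}→32  {2,3,4,6,7,8,9,10}→56  {2,3,5,6,7,8,9,10}→112  {3,4,5,6,7,8,9,10}→84
  9 left: {0,2,3,4,6,7,8,9,10}→126  {0,2,3,5,6,7,8,9,10}→252  {1,2,3,4,6,7,8,9,10}→84  {1,3,4,5,6,7,8,9,10}→144  {2,3,4,5,6,7,8,9,10}→252
  placing 0:c first → 480 extensions
  placing 1:x first → 630 extensions
  placing 5:y first → 210 extensions
total linear extensions = 1320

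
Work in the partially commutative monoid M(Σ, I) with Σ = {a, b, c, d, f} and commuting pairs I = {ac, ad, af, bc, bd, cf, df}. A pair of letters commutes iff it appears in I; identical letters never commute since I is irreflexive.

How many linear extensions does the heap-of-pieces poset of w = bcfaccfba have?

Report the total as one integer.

piece 0:b — minimal
piece 1:c — minimal
piece 2:f rests on {0:b}
piece 3:a rests on {0:b}
piece 4:c rests on {1:c}
piece 5:c rests on {4:c}
piece 6:f rests on {2:f}
piece 7:b rests on {3:a, 6:f}
piece 8:a rests on {7:b}
minimal pieces: {0:b, 1:c}
ways to finish when only these pieces remain (= sum over removing one remaining piece with nothing left below it):
  1 left: {5}→1  {8}→1
  2 left: {4,5}→1  {5,8}→2  {7,8}→1
  3 left: {1,4,5}→1  {3,7,8}→1  {4,5,8}→3  {5,7,8}→3  {6,7,8}→1
  4 left: {1,4,5,8}→4  {2,6,7,8}→1  {3,5,7,8}→4  {3,6,7,8}→2  {4,5,7,8}→6  {5,6,7,8}→4
  5 left: {1,4,5,7,8}→10  {2,3,6,7,8}→3  {2,5,6,7,8}→5  {3,4,5,7,8}→10  {3,5,6,7,8}→10  {4,5,6,7,8}→10
  6 left: {0,2,3,6,7,8}→3  {1,3,4,5,7,8}→20  {1,4,5,6,7,8}→20  {2,3,5,6,7,8}→18  {2,4,5,6,7,8}→15  {3,4,5,6,7,8}→30
  7 left: {0,2,3,5,6,7,8}→21  {1,2,4,5,6,7,8}→35  {1,3,4,5,6,7,8}→70  {2,3,4,5,6,7,8}→63
  placing 0:b first → 168 extensions
  placing 1:c first → 84 extensions
total linear extensions = 252

252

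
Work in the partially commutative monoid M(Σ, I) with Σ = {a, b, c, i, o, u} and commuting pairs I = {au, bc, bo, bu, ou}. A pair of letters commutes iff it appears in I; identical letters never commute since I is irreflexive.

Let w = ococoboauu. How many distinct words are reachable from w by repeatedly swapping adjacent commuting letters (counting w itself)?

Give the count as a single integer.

85

#0=o has no predecessor
#1=c depends on [0:o]
#2=o depends on [1:c]
#3=c depends on [2:o]
#4=o depends on [3:c]
#5=b has no predecessor
#6=o depends on [4:o]
#7=a depends on [5:b, 6:o]
#8=u depends on [3:c]
#9=u depends on [8:u]
sources: [0:o, 5:b]
N(rest) = Σ N(rest − s) over sources s of rest; N(one piece) = 1:
  size 1 → [7]=1  [9]=1
  size 2 → [5,7]=1  [6,7]=1  [7,9]=2  [8,9]=1
  size 3 → [4,6,7]=1  [5,6,7]=2  [5,7,9]=3  [6,7,9]=3  [7,8,9]=3
  size 4 → [4,5,6,7]=3  [4,6,7,9]=4  [5,6,7,9]=8  [5,7,8,9]=6  [6,7,8,9]=6
  size 5 → [4,5,6,7,9]=15  [4,6,7,8,9]=10  [5,6,7,8,9]=20
  size 6 → [3,4,6,7,8,9]=10  [4,5,6,7,8,9]=45
  size 7 → [2,3,4,6,7,8,9]=10  [3,4,5,6,7,8,9]=55
  size 8 → [1,2,3,4,6,7,8,9]=10  [2,3,4,5,6,7,8,9]=65
  first=0(o) contributes 75
  first=5(b) contributes 10
|[w]| = 85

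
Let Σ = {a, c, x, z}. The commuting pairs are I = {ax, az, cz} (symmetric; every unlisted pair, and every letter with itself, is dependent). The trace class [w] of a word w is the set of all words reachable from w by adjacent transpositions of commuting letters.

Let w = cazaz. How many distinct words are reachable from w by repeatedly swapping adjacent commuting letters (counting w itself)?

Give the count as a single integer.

10

#0=c has no predecessor
#1=a depends on [0:c]
#2=z has no predecessor
#3=a depends on [1:a]
#4=z depends on [2:z]
sources: [0:c, 2:z]
N(rest) = Σ N(rest − s) over sources s of rest; N(one piece) = 1:
  size 1 → [3]=1  [4]=1
  size 2 → [1,3]=1  [2,4]=1  [3,4]=2
  size 3 → [0,1,3]=1  [1,3,4]=3  [2,3,4]=3
  first=0(c) contributes 6
  first=2(z) contributes 4
|[w]| = 10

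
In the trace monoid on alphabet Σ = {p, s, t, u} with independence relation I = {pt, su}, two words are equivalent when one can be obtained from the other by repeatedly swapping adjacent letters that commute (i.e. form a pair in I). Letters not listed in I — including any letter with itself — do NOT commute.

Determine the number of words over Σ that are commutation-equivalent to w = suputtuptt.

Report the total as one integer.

0(s) covers ∅
1(u) covers ∅
2(p) covers 0:s, 1:u
3(u) covers 2:p
4(t) covers 3:u
5(t) covers 4:t
6(u) covers 5:t
7(p) covers 6:u
8(t) covers 6:u
9(t) covers 8:t
floor of heap: 0:s, 1:u
completions by unplaced set U, small U first (add the entries for U minus each lowest piece of U):
  |U|=1: {7}:1  {9}:1
  |U|=2: {7,9}:2  {8,9}:1
  |U|=3: {7,8,9}:3
  |U|=4: {6,7,8,9}:3
  |U|=5: {5,6,7,8,9}:3
  |U|=6: {4,5,6,7,8,9}:3
  |U|=7: {3,4,5,6,7,8,9}:3
  |U|=8: {2,3,4,5,6,7,8,9}:3
  start at 0(s): 3
  start at 1(u): 3
sum over floor = 6

6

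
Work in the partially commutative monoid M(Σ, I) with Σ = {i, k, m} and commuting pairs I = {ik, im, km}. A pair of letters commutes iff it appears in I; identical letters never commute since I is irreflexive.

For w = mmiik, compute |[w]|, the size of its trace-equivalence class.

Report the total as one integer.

30

piece 0:m — minimal
piece 1:m rests on {0:m}
piece 2:i — minimal
piece 3:i rests on {2:i}
piece 4:k — minimal
minimal pieces: {0:m, 2:i, 4:k}
ways to finish when only these pieces remain (= sum over removing one remaining piece with nothing left below it):
  1 left: {1}→1  {3}→1  {4}→1
  2 left: {0,1}→1  {1,3}→2  {1,4}→2  {2,3}→1  {3,4}→2
  3 left: {0,1,3}→3  {0,1,4}→3  {1,2,3}→3  {1,3,4}→6  {2,3,4}→3
  placing 0:m first → 12 extensions
  placing 2:i first → 12 extensions
  placing 4:k first → 6 extensions
total linear extensions = 30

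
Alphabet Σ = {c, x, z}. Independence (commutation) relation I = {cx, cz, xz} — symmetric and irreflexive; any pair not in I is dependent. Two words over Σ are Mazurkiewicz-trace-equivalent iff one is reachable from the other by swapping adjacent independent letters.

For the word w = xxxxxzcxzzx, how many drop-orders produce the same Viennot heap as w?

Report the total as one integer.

#0=x has no predecessor
#1=x depends on [0:x]
#2=x depends on [1:x]
#3=x depends on [2:x]
#4=x depends on [3:x]
#5=z has no predecessor
#6=c has no predecessor
#7=x depends on [4:x]
#8=z depends on [5:z]
#9=z depends on [8:z]
#10=x depends on [7:x]
sources: [0:x, 5:z, 6:c]
N(rest) = Σ N(rest − s) over sources s of rest; N(one piece) = 1:
  size 1 → [6]=1  [9]=1  [10]=1
  size 2 → [6,9]=2  [6,10]=2  [7,10]=1  [8,9]=1  [9,10]=2
  size 3 → [4,7,10]=1  [5,8,9]=1  [6,7,10]=3  [6,8,9]=3  [6,9,10]=6  [7,9,10]=3  [8,9,10]=3
  size 4 → [3,4,7,10]=1  [4,6,7,10]=4  [4,7,9,10]=4  [5,6,8,9]=4  [5,8,9,10]=4  [6,7,9,10]=12  [6,8,9,10]=12  [7,8,9,10]=6
  size 5 → [2,3,4,7,10]=1  [3,4,6,7,10]=5  [3,4,7,9,10]=5  [4,6,7,9,10]=20  [4,7,8,9,10]=10  [5,6,8,9,10]=20  [5,7,8,9,10]=10  [6,7,8,9,10]=30
  size 6 → [1,2,3,4,7,10]=1  [2,3,4,6,7,10]=6  [2,3,4,7,9,10]=6  [3,4,6,7,9,10]=30  [3,4,7,8,9,10]=15  [4,5,7,8,9,10]=20  [4,6,7,8,9,10]=60  [5,6,7,8,9,10]=60
  size 7 → [0,1,2,3,4,7,10]=1  [1,2,3,4,6,7,10]=7  [1,2,3,4,7,9,10]=7  [2,3,4,6,7,9,10]=42  [2,3,4,7,8,9,10]=21  [3,4,5,7,8,9,10]=35  [3,4,6,7,8,9,10]=105  [4,5,6,7,8,9,10]=140
  size 8 → [0,1,2,3,4,6,7,10]=8  [0,1,2,3,4,7,9,10]=8  [1,2,3,4,6,7,9,10]=56  [1,2,3,4,7,8,9,10]=28  [2,3,4,5,7,8,9,10]=56  [2,3,4,6,7,8,9,10]=168  [3,4,5,6,7,8,9,10]=280
  size 9 → [0,1,2,3,4,6,7,9,10]=72  [0,1,2,3,4,7,8,9,10]=36  [1,2,3,4,5,7,8,9,10]=84  [1,2,3,4,6,7,8,9,10]=252  [2,3,4,5,6,7,8,9,10]=504
  first=0(x) contributes 840
  first=5(z) contributes 360
  first=6(c) contributes 120
|[w]| = 1320

1320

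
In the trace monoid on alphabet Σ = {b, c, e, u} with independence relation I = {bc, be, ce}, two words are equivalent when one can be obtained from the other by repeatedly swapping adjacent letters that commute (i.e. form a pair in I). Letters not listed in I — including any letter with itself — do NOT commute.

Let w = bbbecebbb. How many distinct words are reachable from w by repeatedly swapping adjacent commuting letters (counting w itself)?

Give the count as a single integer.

252

drop 0:b onto floor
drop 1:b onto {0:b}
drop 2:b onto {1:b}
drop 3:e onto floor
drop 4:c onto floor
drop 5:e onto {3:e}
drop 6:b onto {2:b}
drop 7:b onto {6:b}
drop 8:b onto {7:b}
ground layer = {0:b, 3:e, 4:c}
drop-orders for the pieces not yet dropped (sum over which currently-grounded one goes next):
  1 to go: {4} 1  {5} 1  {8} 1
  2 to go: {3,5} 1  {4,5} 2  {4,8} 2  {5,8} 2  {7,8} 1
  3 to go: {3,4,5} 3  {3,5,8} 3  {4,5,8} 6  {4,7,8} 3  {5,7,8} 3  {6,7,8} 1
  4 to go: {2,6,7,8} 1  {3,4,5,8} 12  {3,5,7,8} 6  {4,5,7,8} 12  {4,6,7,8} 4  {5,6,7,8} 4
  5 to go: {1,2,6,7,8} 1  {2,4,6,7,8} 5  {2,5,6,7,8} 5  {3,4,5,7,8} 30  {3,5,6,7,8} 10  {4,5,6,7,8} 20
  6 to go: {0,1,2,6,7,8} 1  {1,2,4,6,7,8} 6  {1,2,5,6,7,8} 6  {2,3,5,6,7,8} 15  {2,4,5,6,7,8} 30  {3,4,5,6,7,8} 60
  7 to go: {0,1,2,4,6,7,8} 7  {0,1,2,5,6,7,8} 7  {1,2,3,5,6,7,8} 21  {1,2,4,5,6,7,8} 42  {2,3,4,5,6,7,8} 105
  if 0:b drops first: 168 orders
  if 3:e drops first: 56 orders
  if 4:c drops first: 28 orders
heap linearizations: 252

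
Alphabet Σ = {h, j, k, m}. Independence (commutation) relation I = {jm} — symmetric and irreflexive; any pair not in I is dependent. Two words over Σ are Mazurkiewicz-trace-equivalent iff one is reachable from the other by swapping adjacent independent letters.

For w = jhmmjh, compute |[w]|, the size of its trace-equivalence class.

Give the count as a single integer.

3

0(j) covers ∅
1(h) covers 0:j
2(m) covers 1:h
3(m) covers 2:m
4(j) covers 1:h
5(h) covers 3:m, 4:j
floor of heap: 0:j
completions by unplaced set U, small U first (add the entries for U minus each lowest piece of U):
  |U|=1: {5}:1
  |U|=2: {3,5}:1  {4,5}:1
  |U|=3: {2,3,5}:1  {3,4,5}:2
  |U|=4: {2,3,4,5}:3
  start at 0(j): 3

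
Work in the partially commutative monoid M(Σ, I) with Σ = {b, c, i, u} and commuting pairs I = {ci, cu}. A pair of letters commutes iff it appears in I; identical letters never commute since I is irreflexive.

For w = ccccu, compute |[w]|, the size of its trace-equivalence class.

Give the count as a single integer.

piece 0:c — minimal
piece 1:c rests on {0:c}
piece 2:c rests on {1:c}
piece 3:c rests on {2:c}
piece 4:u — minimal
minimal pieces: {0:c, 4:u}
ways to finish when only these pieces remain (= sum over removing one remaining piece with nothing left below it):
  1 left: {3}→1  {4}→1
  2 left: {2,3}→1  {3,4}→2
  3 left: {1,2,3}→1  {2,3,4}→3
  placing 0:c first → 4 extensions
  placing 4:u first → 1 extensions
total linear extensions = 5

5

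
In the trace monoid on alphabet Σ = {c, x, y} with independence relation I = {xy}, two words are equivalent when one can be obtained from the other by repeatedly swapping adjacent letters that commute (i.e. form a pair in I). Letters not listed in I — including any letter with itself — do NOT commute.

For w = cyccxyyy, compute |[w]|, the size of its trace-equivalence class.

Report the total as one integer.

4

0(c) covers ∅
1(y) covers 0:c
2(c) covers 1:y
3(c) covers 2:c
4(x) covers 3:c
5(y) covers 3:c
6(y) covers 5:y
7(y) covers 6:y
floor of heap: 0:c
completions by unplaced set U, small U first (add the entries for U minus each lowest piece of U):
  |U|=1: {4}:1  {7}:1
  |U|=2: {4,7}:2  {6,7}:1
  |U|=3: {4,6,7}:3  {5,6,7}:1
  |U|=4: {4,5,6,7}:4
  |U|=5: {3,4,5,6,7}:4
  |U|=6: {2,3,4,5,6,7}:4
  start at 0(c): 4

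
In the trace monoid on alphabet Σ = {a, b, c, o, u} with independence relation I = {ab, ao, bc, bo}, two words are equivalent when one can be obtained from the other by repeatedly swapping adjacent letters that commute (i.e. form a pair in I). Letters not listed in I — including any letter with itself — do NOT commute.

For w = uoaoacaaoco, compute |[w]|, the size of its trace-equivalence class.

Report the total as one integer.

18

drop 0:u onto floor
drop 1:o onto {0:u}
drop 2:a onto {0:u}
drop 3:o onto {1:o}
drop 4:a onto {2:a}
drop 5:c onto {3:o, 4:a}
drop 6:a onto {5:c}
drop 7:a onto {6:a}
drop 8:o onto {5:c}
drop 9:c onto {7:a, 8:o}
drop 10:o onto {9:c}
ground layer = {0:u}
drop-orders for the pieces not yet dropped (sum over which currently-grounded one goes next):
  1 to go: {10} 1
  2 to go: {9,10} 1
  3 to go: {7,9,10} 1  {8,9,10} 1
  4 to go: {6,7,9,10} 1  {7,8,9,10} 2
  5 to go: {6,7,8,9,10} 3
  6 to go: {5,6,7,8,9,10} 3
  7 to go: {3,5,6,7,8,9,10} 3  {4,5,6,7,8,9,10} 3
  8 to go: {1,3,5,6,7,8,9,10} 3  {2,4,5,6,7,8,9,10} 3  {3,4,5,6,7,8,9,10} 6
  9 to go: {1,3,4,5,6,7,8,9,10} 9  {2,3,4,5,6,7,8,9,10} 9
  if 0:u drops first: 18 orders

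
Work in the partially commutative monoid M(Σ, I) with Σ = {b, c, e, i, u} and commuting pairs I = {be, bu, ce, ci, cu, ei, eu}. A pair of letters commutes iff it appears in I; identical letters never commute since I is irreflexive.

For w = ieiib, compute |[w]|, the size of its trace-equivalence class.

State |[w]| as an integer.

5

piece 0:i — minimal
piece 1:e — minimal
piece 2:i rests on {0:i}
piece 3:i rests on {2:i}
piece 4:b rests on {3:i}
minimal pieces: {0:i, 1:e}
ways to finish when only these pieces remain (= sum over removing one remaining piece with nothing left below it):
  1 left: {1}→1  {4}→1
  2 left: {1,4}→2  {3,4}→1
  3 left: {1,3,4}→3  {2,3,4}→1
  placing 0:i first → 4 extensions
  placing 1:e first → 1 extensions
total linear extensions = 5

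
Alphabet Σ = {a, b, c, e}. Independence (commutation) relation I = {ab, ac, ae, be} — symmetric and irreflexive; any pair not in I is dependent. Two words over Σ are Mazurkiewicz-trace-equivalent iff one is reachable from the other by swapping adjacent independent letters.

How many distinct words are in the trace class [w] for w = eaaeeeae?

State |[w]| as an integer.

56

piece 0:e — minimal
piece 1:a — minimal
piece 2:a rests on {1:a}
piece 3:e rests on {0:e}
piece 4:e rests on {3:e}
piece 5:e rests on {4:e}
piece 6:a rests on {2:a}
piece 7:e rests on {5:e}
minimal pieces: {0:e, 1:a}
ways to finish when only these pieces remain (= sum over removing one remaining piece with nothing left below it):
  1 left: {6}→1  {7}→1
  2 left: {2,6}→1  {5,7}→1  {6,7}→2
  3 left: {1,2,6}→1  {2,6,7}→3  {4,5,7}→1  {5,6,7}→3
  4 left: {1,2,6,7}→4  {2,5,6,7}→6  {3,4,5,7}→1  {4,5,6,7}→4
  5 left: {0,3,4,5,7}→1  {1,2,5,6,7}→10  {2,4,5,6,7}→10  {3,4,5,6,7}→5
  6 left: {0,3,4,5,6,7}→6  {1,2,4,5,6,7}→20  {2,3,4,5,6,7}→15
  placing 0:e first → 35 extensions
  placing 1:a first → 21 extensions
total linear extensions = 56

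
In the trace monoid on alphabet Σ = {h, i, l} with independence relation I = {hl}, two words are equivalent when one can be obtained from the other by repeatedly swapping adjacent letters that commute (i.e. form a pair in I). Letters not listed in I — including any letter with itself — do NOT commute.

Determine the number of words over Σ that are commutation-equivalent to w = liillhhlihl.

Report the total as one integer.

#0=l has no predecessor
#1=i depends on [0:l]
#2=i depends on [1:i]
#3=l depends on [2:i]
#4=l depends on [3:l]
#5=h depends on [2:i]
#6=h depends on [5:h]
#7=l depends on [4:l]
#8=i depends on [6:h, 7:l]
#9=h depends on [8:i]
#10=l depends on [8:i]
sources: [0:l]
N(rest) = Σ N(rest − s) over sources s of rest; N(one piece) = 1:
  size 1 → [9]=1  [10]=1
  size 2 → [9,10]=2
  size 3 → [8,9,10]=2
  size 4 → [6,8,9,10]=2  [7,8,9,10]=2
  size 5 → [4,7,8,9,10]=2  [5,6,8,9,10]=2  [6,7,8,9,10]=4
  size 6 → [3,4,7,8,9,10]=2  [4,6,7,8,9,10]=6  [5,6,7,8,9,10]=6
  size 7 → [3,4,6,7,8,9,10]=8  [4,5,6,7,8,9,10]=12
  size 8 → [3,4,5,6,7,8,9,10]=20
  size 9 → [2,3,4,5,6,7,8,9,10]=20
  first=0(l) contributes 20

20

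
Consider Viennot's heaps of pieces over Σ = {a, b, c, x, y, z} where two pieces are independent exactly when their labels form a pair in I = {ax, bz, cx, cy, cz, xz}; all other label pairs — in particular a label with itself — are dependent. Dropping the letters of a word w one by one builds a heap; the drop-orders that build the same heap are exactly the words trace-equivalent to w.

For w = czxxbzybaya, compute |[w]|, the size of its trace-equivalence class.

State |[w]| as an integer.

45

piece 0:c — minimal
piece 1:z — minimal
piece 2:x — minimal
piece 3:x rests on {2:x}
piece 4:b rests on {0:c, 3:x}
piece 5:z rests on {1:z}
piece 6:y rests on {4:b, 5:z}
piece 7:b rests on {6:y}
piece 8:a rests on {7:b}
piece 9:y rests on {8:a}
piece 10:a rests on {9:y}
minimal pieces: {0:c, 1:z, 2:x}
ways to finish when only these pieces remain (= sum over removing one remaining piece with nothing left below it):
  1 left: {10}→1
  2 left: {9,10}→1
  3 left: {8,9,10}→1
  4 left: {7,8,9,10}→1
  5 left: {6,7,8,9,10}→1
  6 left: {4,6,7,8,9,10}→1  {5,6,7,8,9,10}→1
  7 left: {0,4,6,7,8,9,10}→1  {1,5,6,7,8,9,10}→1  {3,4,6,7,8,9,10}→1  {4,5,6,7,8,9,10}→2
  8 left: {0,3,4,6,7,8,9,10}→2  {0,4,5,6,7,8,9,10}→3  {1,4,5,6,7,8,9,10}→3  {2,3,4,6,7,8,9,10}→1  {3,4,5,6,7,8,9,10}→3
  9 left: {0,1,4,5,6,7,8,9,10}→6  {0,2,3,4,6,7,8,9,10}→3  {0,3,4,5,6,7,8,9,10}→8  {1,3,4,5,6,7,8,9,10}→6  {2,3,4,5,6,7,8,9,10}→4
  placing 0:c first → 10 extensions
  placing 1:z first → 15 extensions
  placing 2:x first → 20 extensions
total linear extensions = 45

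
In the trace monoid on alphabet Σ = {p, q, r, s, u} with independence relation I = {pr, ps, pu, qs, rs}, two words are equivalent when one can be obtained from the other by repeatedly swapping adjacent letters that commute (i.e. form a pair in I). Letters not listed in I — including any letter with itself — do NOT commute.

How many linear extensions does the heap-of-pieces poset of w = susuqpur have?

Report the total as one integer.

0(s) covers ∅
1(u) covers 0:s
2(s) covers 1:u
3(u) covers 2:s
4(q) covers 3:u
5(p) covers 4:q
6(u) covers 4:q
7(r) covers 6:u
floor of heap: 0:s
completions by unplaced set U, small U first (add the entries for U minus each lowest piece of U):
  |U|=1: {5}:1  {7}:1
  |U|=2: {5,7}:2  {6,7}:1
  |U|=3: {5,6,7}:3
  |U|=4: {4,5,6,7}:3
  |U|=5: {3,4,5,6,7}:3
  |U|=6: {2,3,4,5,6,7}:3
  start at 0(s): 3

3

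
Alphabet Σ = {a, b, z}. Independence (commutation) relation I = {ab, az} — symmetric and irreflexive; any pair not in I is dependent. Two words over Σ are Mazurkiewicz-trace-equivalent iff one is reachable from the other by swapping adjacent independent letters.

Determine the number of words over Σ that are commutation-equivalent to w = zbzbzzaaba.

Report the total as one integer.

piece 0:z — minimal
piece 1:b rests on {0:z}
piece 2:z rests on {1:b}
piece 3:b rests on {2:z}
piece 4:z rests on {3:b}
piece 5:z rests on {4:z}
piece 6:a — minimal
piece 7:a rests on {6:a}
piece 8:b rests on {5:z}
piece 9:a rests on {7:a}
minimal pieces: {0:z, 6:a}
ways to finish when only these pieces remain (= sum over removing one remaining piece with nothing left below it):
  1 left: {8}→1  {9}→1
  2 left: {5,8}→1  {7,9}→1  {8,9}→2
  3 left: {4,5,8}→1  {5,8,9}→3  {6,7,9}→1  {7,8,9}→3
  4 left: {3,4,5,8}→1  {4,5,8,9}→4  {5,7,8,9}→6  {6,7,8,9}→4
  5 left: {2,3,4,5,8}→1  {3,4,5,8,9}→5  {4,5,7,8,9}→10  {5,6,7,8,9}→10
  6 left: {1,2,3,4,5,8}→1  {2,3,4,5,8,9}→6  {3,4,5,7,8,9}→15  {4,5,6,7,8,9}→20
  7 left: {0,1,2,3,4,5,8}→1  {1,2,3,4,5,8,9}→7  {2,3,4,5,7,8,9}→21  {3,4,5,6,7,8,9}→35
  8 left: {0,1,2,3,4,5,8,9}→8  {1,2,3,4,5,7,8,9}→28  {2,3,4,5,6,7,8,9}→56
  placing 0:z first → 84 extensions
  placing 6:a first → 36 extensions
total linear extensions = 120

120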